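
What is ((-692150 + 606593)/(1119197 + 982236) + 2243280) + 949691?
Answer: 6709814541886/2101433 ≈ 3.1930e+6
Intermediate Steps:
((-692150 + 606593)/(1119197 + 982236) + 2243280) + 949691 = (-85557/2101433 + 2243280) + 949691 = 4714102534683/2101433 + 949691 = 6709814541886/2101433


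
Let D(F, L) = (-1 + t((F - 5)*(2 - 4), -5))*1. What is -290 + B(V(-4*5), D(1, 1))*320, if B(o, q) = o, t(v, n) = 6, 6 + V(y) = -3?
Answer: -3170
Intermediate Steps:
V(y) = -9 (V(y) = -6 - 3 = -9)
D(F, L) = 5 (D(F, L) = (-1 + 6)*1 = 5*1 = 5)
-290 + B(V(-4*5), D(1, 1))*320 = -290 - 9*320 = -290 - 2880 = -3170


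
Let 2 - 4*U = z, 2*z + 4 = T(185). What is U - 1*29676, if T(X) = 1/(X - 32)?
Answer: -36322201/1224 ≈ -29675.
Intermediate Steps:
T(X) = 1/(-32 + X)
z = -611/306 (z = -2 + 1/(2*(-32 + 185)) = -2 + (½)/153 = -2 + (½)*(1/153) = -2 + 1/306 = -611/306 ≈ -1.9967)
U = 1223/1224 (U = ½ - ¼*(-611/306) = ½ + 611/1224 = 1223/1224 ≈ 0.99918)
U - 1*29676 = 1223/1224 - 1*29676 = 1223/1224 - 29676 = -36322201/1224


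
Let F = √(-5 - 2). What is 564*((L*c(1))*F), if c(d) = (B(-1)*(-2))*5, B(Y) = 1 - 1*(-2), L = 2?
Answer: -33840*I*√7 ≈ -89532.0*I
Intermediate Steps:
F = I*√7 (F = √(-7) = I*√7 ≈ 2.6458*I)
B(Y) = 3 (B(Y) = 1 + 2 = 3)
c(d) = -30 (c(d) = (3*(-2))*5 = -6*5 = -30)
564*((L*c(1))*F) = 564*((2*(-30))*(I*√7)) = 564*(-60*I*√7) = -33840*I*√7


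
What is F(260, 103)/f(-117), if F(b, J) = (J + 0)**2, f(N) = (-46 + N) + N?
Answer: -10609/280 ≈ -37.889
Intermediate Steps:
f(N) = -46 + 2*N
F(b, J) = J**2
F(260, 103)/f(-117) = 103**2/(-46 + 2*(-117)) = 10609/(-46 - 234) = 10609/(-280) = 10609*(-1/280) = -10609/280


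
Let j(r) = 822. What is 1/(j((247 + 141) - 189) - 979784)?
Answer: -1/978962 ≈ -1.0215e-6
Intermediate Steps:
1/(j((247 + 141) - 189) - 979784) = 1/(822 - 979784) = 1/(-978962) = -1/978962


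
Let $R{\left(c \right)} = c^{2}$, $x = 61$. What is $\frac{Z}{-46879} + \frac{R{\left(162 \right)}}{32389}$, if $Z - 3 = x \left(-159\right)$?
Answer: $\frac{220619460}{216909133} \approx 1.0171$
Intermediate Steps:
$Z = -9696$ ($Z = 3 + 61 \left(-159\right) = 3 - 9699 = -9696$)
$\frac{Z}{-46879} + \frac{R{\left(162 \right)}}{32389} = - \frac{9696}{-46879} + \frac{162^{2}}{32389} = \left(-9696\right) \left(- \frac{1}{46879}\right) + 26244 \cdot \frac{1}{32389} = \frac{9696}{46879} + \frac{26244}{32389} = \frac{220619460}{216909133}$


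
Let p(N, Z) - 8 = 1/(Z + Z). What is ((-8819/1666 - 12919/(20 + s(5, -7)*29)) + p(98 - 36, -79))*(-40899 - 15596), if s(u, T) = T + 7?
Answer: 9565810832047/263228 ≈ 3.6340e+7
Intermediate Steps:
s(u, T) = 7 + T
p(N, Z) = 8 + 1/(2*Z) (p(N, Z) = 8 + 1/(Z + Z) = 8 + 1/(2*Z))
((-8819/1666 - 12919/(20 + s(5, -7)*29)) + p(98 - 36, -79))*(-40899 - 15596) = ((-8819/1666 - 12919/(20 + (7 - 7)*29)) + (8 + (½)/(-79)))*(-40899 - 15596) = ((-8819*1/1666 - 12919/(20 + 0*29)) + (8 + (½)*(-1/79)))*(-56495) = ((-8819/1666 - 12919/(20 + 0)) + (8 - 1/158))*(-56495) = ((-8819/1666 - 12919/20) + 1263/158)*(-56495) = (-10849717/16660 + 1263/158)*(-56495) = -846606853/1316140*(-56495) = 9565810832047/263228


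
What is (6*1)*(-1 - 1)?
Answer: -12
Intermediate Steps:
(6*1)*(-1 - 1) = 6*(-2) = -12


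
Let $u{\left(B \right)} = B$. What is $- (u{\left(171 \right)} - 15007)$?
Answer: $14836$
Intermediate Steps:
$- (u{\left(171 \right)} - 15007) = - (171 - 15007) = \left(-1\right) \left(-14836\right) = 14836$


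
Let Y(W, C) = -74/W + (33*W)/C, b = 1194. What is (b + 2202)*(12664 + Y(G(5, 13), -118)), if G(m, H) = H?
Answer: 32962029366/767 ≈ 4.2975e+7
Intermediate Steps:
Y(W, C) = -74/W + 33*W/C
(b + 2202)*(12664 + Y(G(5, 13), -118)) = (1194 + 2202)*(12664 + (-74/13 + 33*13/(-118))) = 3396*(12664 + (-74*1/13 + 33*13*(-1/118))) = 3396*(12664 + (-74/13 - 429/118)) = 3396*(12664 - 14309/1534) = 3396*(19412267/1534) = 32962029366/767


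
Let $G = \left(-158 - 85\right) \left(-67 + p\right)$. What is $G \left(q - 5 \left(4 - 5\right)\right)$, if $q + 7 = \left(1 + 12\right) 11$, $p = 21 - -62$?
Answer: $-548208$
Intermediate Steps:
$p = 83$ ($p = 21 + 62 = 83$)
$q = 136$ ($q = -7 + \left(1 + 12\right) 11 = -7 + 13 \cdot 11 = -7 + 143 = 136$)
$G = -3888$ ($G = \left(-158 - 85\right) \left(-67 + 83\right) = \left(-243\right) 16 = -3888$)
$G \left(q - 5 \left(4 - 5\right)\right) = - 3888 \left(136 - 5 \left(4 - 5\right)\right) = - 3888 \left(136 - -5\right) = - 3888 \left(136 + 5\right) = \left(-3888\right) 141 = -548208$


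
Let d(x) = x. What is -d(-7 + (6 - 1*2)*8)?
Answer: -25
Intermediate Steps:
-d(-7 + (6 - 1*2)*8) = -(-7 + (6 - 1*2)*8) = -(-7 + (6 - 2)*8) = -(-7 + 4*8) = -(-7 + 32) = -1*25 = -25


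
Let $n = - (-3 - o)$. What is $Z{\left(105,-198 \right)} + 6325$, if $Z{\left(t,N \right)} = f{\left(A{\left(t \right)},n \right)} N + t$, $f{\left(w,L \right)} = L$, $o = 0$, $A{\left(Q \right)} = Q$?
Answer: $5836$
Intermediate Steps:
$n = 3$ ($n = - (-3 - 0) = - (-3 + 0) = \left(-1\right) \left(-3\right) = 3$)
$Z{\left(t,N \right)} = t + 3 N$ ($Z{\left(t,N \right)} = 3 N + t = t + 3 N$)
$Z{\left(105,-198 \right)} + 6325 = \left(105 + 3 \left(-198\right)\right) + 6325 = \left(105 - 594\right) + 6325 = -489 + 6325 = 5836$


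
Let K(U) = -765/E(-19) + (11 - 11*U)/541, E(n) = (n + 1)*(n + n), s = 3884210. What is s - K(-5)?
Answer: 159703219329/41116 ≈ 3.8842e+6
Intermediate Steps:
E(n) = 2*n*(1 + n) (E(n) = (1 + n)*(2*n) = 2*n*(1 + n))
K(U) = -45149/41116 - 11*U/541 (K(U) = -765*(-1/(38*(1 - 19))) + (11 - 11*U)/541 = -765/(2*(-19)*(-18)) + (11 - 11*U)*(1/541) = -765/684 + (11/541 - 11*U/541) = -765*1/684 + (11/541 - 11*U/541) = -85/76 + (11/541 - 11*U/541) = -45149/41116 - 11*U/541)
s - K(-5) = 3884210 - (-45149/41116 - 11/541*(-5)) = 3884210 - (-45149/41116 + 55/541) = 3884210 - 1*(-40969/41116) = 3884210 + 40969/41116 = 159703219329/41116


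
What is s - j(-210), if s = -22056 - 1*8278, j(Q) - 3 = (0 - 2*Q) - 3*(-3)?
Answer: -30766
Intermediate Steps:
j(Q) = 12 - 2*Q (j(Q) = 3 + ((0 - 2*Q) - 3*(-3)) = 3 + (-2*Q + 9) = 3 + (9 - 2*Q) = 12 - 2*Q)
s = -30334 (s = -22056 - 8278 = -30334)
s - j(-210) = -30334 - (12 - 2*(-210)) = -30334 - (12 + 420) = -30334 - 1*432 = -30334 - 432 = -30766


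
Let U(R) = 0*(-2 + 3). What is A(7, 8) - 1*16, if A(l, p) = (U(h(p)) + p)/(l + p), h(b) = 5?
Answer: -232/15 ≈ -15.467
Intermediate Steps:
U(R) = 0 (U(R) = 0*1 = 0)
A(l, p) = p/(l + p) (A(l, p) = (0 + p)/(l + p) = p/(l + p))
A(7, 8) - 1*16 = 8/(7 + 8) - 1*16 = 8/15 - 16 = -232/15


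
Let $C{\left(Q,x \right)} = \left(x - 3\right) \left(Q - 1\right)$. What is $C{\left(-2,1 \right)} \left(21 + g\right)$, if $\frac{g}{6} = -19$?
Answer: $-558$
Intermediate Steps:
$g = -114$ ($g = 6 \left(-19\right) = -114$)
$C{\left(Q,x \right)} = \left(-1 + Q\right) \left(-3 + x\right)$ ($C{\left(Q,x \right)} = \left(-3 + x\right) \left(-1 + Q\right) = \left(-1 + Q\right) \left(-3 + x\right)$)
$C{\left(-2,1 \right)} \left(21 + g\right) = \left(3 - 1 - -6 - 2\right) \left(21 - 114\right) = \left(3 - 1 + 6 - 2\right) \left(-93\right) = 6 \left(-93\right) = -558$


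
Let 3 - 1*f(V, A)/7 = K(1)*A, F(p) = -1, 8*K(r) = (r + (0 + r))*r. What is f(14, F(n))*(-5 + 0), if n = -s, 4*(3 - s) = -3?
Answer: -455/4 ≈ -113.75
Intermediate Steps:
s = 15/4 (s = 3 - ¼*(-3) = 3 + ¾ = 15/4 ≈ 3.7500)
K(r) = r²/4 (K(r) = ((r + (0 + r))*r)/8 = ((r + r)*r)/8 = ((2*r)*r)/8 = (2*r²)/8 = r²/4)
n = -15/4 (n = -1*15/4 = -15/4 ≈ -3.7500)
f(V, A) = 21 - 7*A/4 (f(V, A) = 21 - 7*(¼)*1²*A = 21 - 7*(¼)*1*A = 21 - 7*A/4)
f(14, F(n))*(-5 + 0) = (21 - 7/4*(-1))*(-5 + 0) = (21 + 7/4)*(-5) = (91/4)*(-5) = -455/4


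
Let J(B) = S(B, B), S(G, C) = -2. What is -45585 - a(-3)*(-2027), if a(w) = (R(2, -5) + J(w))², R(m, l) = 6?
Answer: -13153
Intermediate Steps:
J(B) = -2
a(w) = 16 (a(w) = (6 - 2)² = 4² = 16)
-45585 - a(-3)*(-2027) = -45585 - 16*(-2027) = -45585 - 1*(-32432) = -45585 + 32432 = -13153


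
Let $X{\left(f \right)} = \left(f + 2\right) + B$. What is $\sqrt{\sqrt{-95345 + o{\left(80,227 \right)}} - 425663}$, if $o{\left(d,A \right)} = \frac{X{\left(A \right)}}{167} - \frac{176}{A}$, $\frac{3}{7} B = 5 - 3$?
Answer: $\frac{\sqrt{-5505453104465727 + 227454 i \sqrt{308292000685782}}}{113727} \approx 0.23664 + 652.43 i$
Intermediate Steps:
$B = \frac{14}{3}$ ($B = \frac{7 \left(5 - 3\right)}{3} = \frac{7}{3} \cdot 2 = \frac{14}{3} \approx 4.6667$)
$X{\left(f \right)} = \frac{20}{3} + f$ ($X{\left(f \right)} = \left(f + 2\right) + \frac{14}{3} = \left(2 + f\right) + \frac{14}{3} = \frac{20}{3} + f$)
$o{\left(d,A \right)} = \frac{20}{501} - \frac{176}{A} + \frac{A}{167}$ ($o{\left(d,A \right)} = \frac{\frac{20}{3} + A}{167} - \frac{176}{A} = \left(\frac{20}{3} + A\right) \frac{1}{167} - \frac{176}{A} = \left(\frac{20}{501} + \frac{A}{167}\right) - \frac{176}{A} = \frac{20}{501} - \frac{176}{A} + \frac{A}{167}$)
$\sqrt{\sqrt{-95345 + o{\left(80,227 \right)}} - 425663} = \sqrt{\sqrt{-95345 + \left(\frac{20}{501} - \frac{176}{227} + \frac{1}{167} \cdot 227\right)} - 425663} = \sqrt{\sqrt{-95345 + \left(\frac{20}{501} - \frac{176}{227} + \frac{227}{167}\right)} - 425663} = \sqrt{\sqrt{-95345 + \frac{70951}{113727}} - 425663} = \sqrt{\sqrt{- \frac{10843229864}{113727}} - 425663} = \sqrt{\frac{2 i \sqrt{308292000685782}}{113727} - 425663} = \sqrt{-425663 + \frac{2 i \sqrt{308292000685782}}{113727}}$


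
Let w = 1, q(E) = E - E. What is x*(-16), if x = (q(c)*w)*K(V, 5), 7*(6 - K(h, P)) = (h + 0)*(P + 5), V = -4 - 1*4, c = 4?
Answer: 0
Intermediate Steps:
V = -8 (V = -4 - 4 = -8)
K(h, P) = 6 - h*(5 + P)/7 (K(h, P) = 6 - (h + 0)*(P + 5)/7 = 6 - h*(5 + P)/7)
q(E) = 0
x = 0 (x = (0*1)*(6 - 5/7*(-8) - ⅐*5*(-8)) = 0*(6 + 40/7 + 40/7) = 0*(122/7) = 0)
x*(-16) = 0*(-16) = 0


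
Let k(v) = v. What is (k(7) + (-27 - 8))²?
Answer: 784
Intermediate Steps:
(k(7) + (-27 - 8))² = (7 + (-27 - 8))² = (7 - 35)² = (-28)² = 784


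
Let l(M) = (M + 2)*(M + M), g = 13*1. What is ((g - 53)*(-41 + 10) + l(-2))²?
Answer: 1537600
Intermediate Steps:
g = 13
l(M) = 2*M*(2 + M) (l(M) = (2 + M)*(2*M) = 2*M*(2 + M))
((g - 53)*(-41 + 10) + l(-2))² = ((13 - 53)*(-41 + 10) + 2*(-2)*(2 - 2))² = (-40*(-31) + 2*(-2)*0)² = (1240 + 0)² = 1240² = 1537600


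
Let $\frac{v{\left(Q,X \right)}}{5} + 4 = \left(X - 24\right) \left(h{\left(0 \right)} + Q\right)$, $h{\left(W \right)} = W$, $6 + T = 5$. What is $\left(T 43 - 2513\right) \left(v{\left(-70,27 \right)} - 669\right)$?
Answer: $4444884$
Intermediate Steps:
$T = -1$ ($T = -6 + 5 = -1$)
$v{\left(Q,X \right)} = -20 + 5 Q \left(-24 + X\right)$ ($v{\left(Q,X \right)} = -20 + 5 \left(X - 24\right) \left(0 + Q\right) = -20 + 5 \left(-24 + X\right) Q = -20 + 5 Q \left(-24 + X\right)$)
$\left(T 43 - 2513\right) \left(v{\left(-70,27 \right)} - 669\right) = \left(\left(-1\right) 43 - 2513\right) \left(\left(-20 - -8400 + 5 \left(-70\right) 27\right) - 669\right) = \left(-43 - 2513\right) \left(\left(-20 + 8400 - 9450\right) - 669\right) = - 2556 \left(-1070 - 669\right) = \left(-2556\right) \left(-1739\right) = 4444884$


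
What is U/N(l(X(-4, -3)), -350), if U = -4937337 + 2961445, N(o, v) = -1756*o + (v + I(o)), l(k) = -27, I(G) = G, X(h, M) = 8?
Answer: -1975892/47035 ≈ -42.009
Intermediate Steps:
N(o, v) = v - 1755*o (N(o, v) = -1756*o + (v + o) = -1756*o + (o + v) = v - 1755*o)
U = -1975892
U/N(l(X(-4, -3)), -350) = -1975892/(-350 - 1755*(-27)) = -1975892/(-350 + 47385) = -1975892/47035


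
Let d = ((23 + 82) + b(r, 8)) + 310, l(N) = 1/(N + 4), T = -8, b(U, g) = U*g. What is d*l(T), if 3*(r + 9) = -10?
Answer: -949/12 ≈ -79.083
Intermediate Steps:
r = -37/3 (r = -9 + (⅓)*(-10) = -9 - 10/3 = -37/3 ≈ -12.333)
l(N) = 1/(4 + N)
d = 949/3 (d = ((23 + 82) - 37/3*8) + 310 = (105 - 296/3) + 310 = 19/3 + 310 = 949/3 ≈ 316.33)
d*l(T) = 949/(3*(4 - 8)) = (949/3)/(-4) = (949/3)*(-¼) = -949/12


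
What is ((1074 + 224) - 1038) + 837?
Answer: 1097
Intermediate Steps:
((1074 + 224) - 1038) + 837 = (1298 - 1038) + 837 = 260 + 837 = 1097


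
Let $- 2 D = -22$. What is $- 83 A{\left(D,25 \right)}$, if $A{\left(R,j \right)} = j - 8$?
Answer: $-1411$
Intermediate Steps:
$D = 11$ ($D = \left(- \frac{1}{2}\right) \left(-22\right) = 11$)
$A{\left(R,j \right)} = -8 + j$
$- 83 A{\left(D,25 \right)} = - 83 \left(-8 + 25\right) = \left(-83\right) 17 = -1411$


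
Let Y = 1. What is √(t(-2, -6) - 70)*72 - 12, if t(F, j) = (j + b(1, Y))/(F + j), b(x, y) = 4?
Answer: -12 + 108*I*√31 ≈ -12.0 + 601.32*I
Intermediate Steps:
t(F, j) = (4 + j)/(F + j) (t(F, j) = (j + 4)/(F + j) = (4 + j)/(F + j))
√(t(-2, -6) - 70)*72 - 12 = √((4 - 6)/(-2 - 6) - 70)*72 - 12 = √(-2/(-8) - 70)*72 - 12 = √(-⅛*(-2) - 70)*72 - 12 = √(¼ - 70)*72 - 12 = √(-279/4)*72 - 12 = (3*I*√31/2)*72 - 12 = 108*I*√31 - 12 = -12 + 108*I*√31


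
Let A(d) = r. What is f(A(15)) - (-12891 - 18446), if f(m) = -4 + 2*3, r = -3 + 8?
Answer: 31339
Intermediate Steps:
r = 5
A(d) = 5
f(m) = 2 (f(m) = -4 + 6 = 2)
f(A(15)) - (-12891 - 18446) = 2 - (-12891 - 18446) = 2 - 1*(-31337) = 2 + 31337 = 31339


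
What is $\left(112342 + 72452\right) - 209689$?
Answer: $-24895$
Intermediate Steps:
$\left(112342 + 72452\right) - 209689 = 184794 - 209689 = -24895$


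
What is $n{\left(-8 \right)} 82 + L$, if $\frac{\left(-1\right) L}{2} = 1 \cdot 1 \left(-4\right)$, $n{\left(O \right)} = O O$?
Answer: $5256$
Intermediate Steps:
$n{\left(O \right)} = O^{2}$
$L = 8$ ($L = - 2 \cdot 1 \cdot 1 \left(-4\right) = - 2 \cdot 1 \left(-4\right) = \left(-2\right) \left(-4\right) = 8$)
$n{\left(-8 \right)} 82 + L = \left(-8\right)^{2} \cdot 82 + 8 = 64 \cdot 82 + 8 = 5248 + 8 = 5256$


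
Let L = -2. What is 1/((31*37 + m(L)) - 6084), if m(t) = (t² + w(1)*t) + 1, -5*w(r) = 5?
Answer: -1/4930 ≈ -0.00020284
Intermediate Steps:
w(r) = -1 (w(r) = -⅕*5 = -1)
m(t) = 1 + t² - t (m(t) = (t² - t) + 1 = 1 + t² - t)
1/((31*37 + m(L)) - 6084) = 1/((31*37 + (1 + (-2)² - 1*(-2))) - 6084) = 1/((1147 + (1 + 4 + 2)) - 6084) = 1/((1147 + 7) - 6084) = 1/(1154 - 6084) = 1/(-4930) = -1/4930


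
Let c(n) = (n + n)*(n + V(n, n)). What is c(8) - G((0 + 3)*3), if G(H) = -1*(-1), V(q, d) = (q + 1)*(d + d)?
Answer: 2431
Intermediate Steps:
V(q, d) = 2*d*(1 + q) (V(q, d) = (1 + q)*(2*d) = 2*d*(1 + q))
G(H) = 1
c(n) = 2*n*(n + 2*n*(1 + n)) (c(n) = (n + n)*(n + 2*n*(1 + n)) = (2*n)*(n + 2*n*(1 + n)) = 2*n*(n + 2*n*(1 + n)))
c(8) - G((0 + 3)*3) = 8²*(6 + 4*8) - 1*1 = 64*(6 + 32) - 1 = 64*38 - 1 = 2432 - 1 = 2431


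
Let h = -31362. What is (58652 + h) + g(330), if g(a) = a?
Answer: 27620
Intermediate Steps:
(58652 + h) + g(330) = (58652 - 31362) + 330 = 27290 + 330 = 27620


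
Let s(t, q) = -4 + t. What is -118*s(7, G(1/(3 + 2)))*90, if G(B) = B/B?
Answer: -31860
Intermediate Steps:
G(B) = 1
-118*s(7, G(1/(3 + 2)))*90 = -118*(-4 + 7)*90 = -118*3*90 = -354*90 = -31860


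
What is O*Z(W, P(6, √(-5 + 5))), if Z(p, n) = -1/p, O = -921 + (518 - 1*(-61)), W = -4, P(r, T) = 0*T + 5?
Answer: -171/2 ≈ -85.500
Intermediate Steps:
P(r, T) = 5 (P(r, T) = 0 + 5 = 5)
O = -342 (O = -921 + (518 + 61) = -921 + 579 = -342)
O*Z(W, P(6, √(-5 + 5))) = -(-342)/(-4) = -(-342)*(-1)/4 = -342*¼ = -171/2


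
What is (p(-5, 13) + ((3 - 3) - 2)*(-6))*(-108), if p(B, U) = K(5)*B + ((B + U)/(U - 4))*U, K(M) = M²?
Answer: 10956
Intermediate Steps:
p(B, U) = 25*B + U*(B + U)/(-4 + U) (p(B, U) = 5²*B + ((B + U)/(U - 4))*U = 25*B + ((B + U)/(-4 + U))*U = 25*B + U*(B + U)/(-4 + U))
(p(-5, 13) + ((3 - 3) - 2)*(-6))*(-108) = ((13² - 100*(-5) + 26*(-5)*13)/(-4 + 13) + ((3 - 3) - 2)*(-6))*(-108) = ((169 + 500 - 1690)/9 + (0 - 2)*(-6))*(-108) = ((⅑)*(-1021) - 2*(-6))*(-108) = (-1021/9 + 12)*(-108) = -913/9*(-108) = 10956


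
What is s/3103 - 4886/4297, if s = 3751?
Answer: 956789/13333591 ≈ 0.071758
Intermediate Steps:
s/3103 - 4886/4297 = 3751/3103 - 4886/4297 = 956789/13333591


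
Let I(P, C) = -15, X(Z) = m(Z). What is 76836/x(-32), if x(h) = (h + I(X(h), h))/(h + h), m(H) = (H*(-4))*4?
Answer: 4917504/47 ≈ 1.0463e+5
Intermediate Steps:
m(H) = -16*H (m(H) = -4*H*4 = -16*H)
X(Z) = -16*Z
x(h) = (-15 + h)/(2*h) (x(h) = (h - 15)/(h + h) = (-15 + h)/((2*h)) = (-15 + h)*(1/(2*h)) = (-15 + h)/(2*h))
76836/x(-32) = 76836/(((1/2)*(-15 - 32)/(-32))) = 76836/(((1/2)*(-1/32)*(-47))) = 76836/(47/64) = 76836*(64/47) = 4917504/47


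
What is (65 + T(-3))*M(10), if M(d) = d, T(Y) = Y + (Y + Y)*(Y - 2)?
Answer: 920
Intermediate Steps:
T(Y) = Y + 2*Y*(-2 + Y) (T(Y) = Y + (2*Y)*(-2 + Y) = Y + 2*Y*(-2 + Y))
(65 + T(-3))*M(10) = (65 - 3*(-3 + 2*(-3)))*10 = (65 - 3*(-3 - 6))*10 = (65 - 3*(-9))*10 = (65 + 27)*10 = 92*10 = 920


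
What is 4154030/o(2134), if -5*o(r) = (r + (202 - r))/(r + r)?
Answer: -44323500100/101 ≈ -4.3885e+8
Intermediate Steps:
o(r) = -101/(5*r) (o(r) = -(r + (202 - r))/(5*(r + r)) = -202/(5*(2*r)) = -202*1/(2*r)/5 = -101/(5*r))
4154030/o(2134) = 4154030/((-101/5/2134)) = 4154030/((-101/5*1/2134)) = 4154030/(-101/10670) = 4154030*(-10670/101) = -44323500100/101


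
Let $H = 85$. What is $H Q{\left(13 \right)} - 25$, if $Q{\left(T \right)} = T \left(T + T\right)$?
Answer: $28705$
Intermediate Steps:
$Q{\left(T \right)} = 2 T^{2}$ ($Q{\left(T \right)} = T 2 T = 2 T^{2}$)
$H Q{\left(13 \right)} - 25 = 85 \cdot 2 \cdot 13^{2} - 25 = 85 \cdot 2 \cdot 169 - 25 = 85 \cdot 338 - 25 = 28730 - 25 = 28705$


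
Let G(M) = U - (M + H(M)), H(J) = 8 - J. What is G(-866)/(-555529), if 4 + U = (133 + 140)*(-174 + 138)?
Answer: 9840/555529 ≈ 0.017713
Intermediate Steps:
U = -9832 (U = -4 + (133 + 140)*(-174 + 138) = -4 + 273*(-36) = -4 - 9828 = -9832)
G(M) = -9840 (G(M) = -9832 - (M + (8 - M)) = -9832 - 1*8 = -9832 - 8 = -9840)
G(-866)/(-555529) = -9840/(-555529) = -9840*(-1/555529) = 9840/555529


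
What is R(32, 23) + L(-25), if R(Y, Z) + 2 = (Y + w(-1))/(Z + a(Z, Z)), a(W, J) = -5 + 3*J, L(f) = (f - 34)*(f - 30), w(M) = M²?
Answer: 94058/29 ≈ 3243.4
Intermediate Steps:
L(f) = (-34 + f)*(-30 + f)
R(Y, Z) = -2 + (1 + Y)/(-5 + 4*Z) (R(Y, Z) = -2 + (Y + (-1)²)/(Z + (-5 + 3*Z)) = -2 + (Y + 1)/(-5 + 4*Z) = -2 + (1 + Y)/(-5 + 4*Z))
R(32, 23) + L(-25) = (11 + 32 - 8*23)/(-5 + 4*23) + (1020 + (-25)² - 64*(-25)) = (11 + 32 - 184)/(-5 + 92) + (1020 + 625 + 1600) = -141/87 + 3245 = (1/87)*(-141) + 3245 = -47/29 + 3245 = 94058/29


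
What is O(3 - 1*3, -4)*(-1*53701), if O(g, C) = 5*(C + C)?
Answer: 2148040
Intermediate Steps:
O(g, C) = 10*C (O(g, C) = 5*(2*C) = 10*C)
O(3 - 1*3, -4)*(-1*53701) = (10*(-4))*(-1*53701) = -40*(-53701) = 2148040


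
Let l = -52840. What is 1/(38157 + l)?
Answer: -1/14683 ≈ -6.8106e-5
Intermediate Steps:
1/(38157 + l) = 1/(38157 - 52840) = 1/(-14683) = -1/14683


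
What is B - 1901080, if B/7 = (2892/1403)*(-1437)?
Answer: -2696305868/1403 ≈ -1.9218e+6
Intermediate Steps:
B = -29090628/1403 (B = 7*((2892/1403)*(-1437)) = 7*(-4155804/1403) = -29090628/1403 ≈ -20735.)
B - 1901080 = -29090628/1403 - 1901080 = -2696305868/1403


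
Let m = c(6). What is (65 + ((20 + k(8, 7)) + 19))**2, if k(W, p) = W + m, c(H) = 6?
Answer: 13924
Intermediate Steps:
m = 6
k(W, p) = 6 + W (k(W, p) = W + 6 = 6 + W)
(65 + ((20 + k(8, 7)) + 19))**2 = (65 + ((20 + (6 + 8)) + 19))**2 = (65 + ((20 + 14) + 19))**2 = (65 + (34 + 19))**2 = (65 + 53)**2 = 118**2 = 13924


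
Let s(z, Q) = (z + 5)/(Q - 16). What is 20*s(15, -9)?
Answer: -16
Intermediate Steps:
s(z, Q) = (5 + z)/(-16 + Q)
20*s(15, -9) = 20*((5 + 15)/(-16 - 9)) = 20*(20/(-25)) = 20*(-1/25*20) = 20*(-⅘) = -16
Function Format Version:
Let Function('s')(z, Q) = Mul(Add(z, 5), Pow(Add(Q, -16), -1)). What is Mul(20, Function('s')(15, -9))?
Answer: -16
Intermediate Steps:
Function('s')(z, Q) = Mul(Pow(Add(-16, Q), -1), Add(5, z)) (Function('s')(z, Q) = Mul(Add(5, z), Pow(Add(-16, Q), -1)) = Mul(Pow(Add(-16, Q), -1), Add(5, z)))
Mul(20, Function('s')(15, -9)) = Mul(20, Mul(Pow(Add(-16, -9), -1), Add(5, 15))) = Mul(20, Mul(Pow(-25, -1), 20)) = Mul(20, Mul(Rational(-1, 25), 20)) = Mul(20, Rational(-4, 5)) = -16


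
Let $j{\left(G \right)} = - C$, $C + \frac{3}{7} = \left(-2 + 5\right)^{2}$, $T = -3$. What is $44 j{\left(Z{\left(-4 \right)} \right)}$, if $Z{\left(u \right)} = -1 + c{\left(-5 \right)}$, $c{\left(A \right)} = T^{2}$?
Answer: $- \frac{2640}{7} \approx -377.14$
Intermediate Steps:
$c{\left(A \right)} = 9$ ($c{\left(A \right)} = \left(-3\right)^{2} = 9$)
$Z{\left(u \right)} = 8$ ($Z{\left(u \right)} = -1 + 9 = 8$)
$C = \frac{60}{7}$ ($C = - \frac{3}{7} + \left(-2 + 5\right)^{2} = - \frac{3}{7} + 3^{2} = - \frac{3}{7} + 9 = \frac{60}{7} \approx 8.5714$)
$j{\left(G \right)} = - \frac{60}{7}$ ($j{\left(G \right)} = \left(-1\right) \frac{60}{7} = - \frac{60}{7}$)
$44 j{\left(Z{\left(-4 \right)} \right)} = 44 \left(- \frac{60}{7}\right) = - \frac{2640}{7}$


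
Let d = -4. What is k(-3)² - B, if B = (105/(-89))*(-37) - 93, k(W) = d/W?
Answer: 40952/801 ≈ 51.126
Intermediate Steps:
k(W) = -4/W
B = -4392/89 (B = (105*(-1/89))*(-37) - 93 = -105/89*(-37) - 93 = 3885/89 - 93 = -4392/89 ≈ -49.348)
k(-3)² - B = (-4/(-3))² - 1*(-4392/89) = (-4*(-⅓))² + 4392/89 = (4/3)² + 4392/89 = 16/9 + 4392/89 = 40952/801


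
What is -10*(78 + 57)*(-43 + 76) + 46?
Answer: -44504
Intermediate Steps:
-10*(78 + 57)*(-43 + 76) + 46 = -1350*33 + 46 = -10*4455 + 46 = -44550 + 46 = -44504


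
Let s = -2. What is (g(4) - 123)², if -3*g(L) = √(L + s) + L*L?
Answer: (385 + √2)²/9 ≈ 16591.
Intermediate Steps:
g(L) = -L²/3 - √(-2 + L)/3 (g(L) = -(√(L - 2) + L*L)/3 = -(√(-2 + L) + L²)/3 = -(L² + √(-2 + L))/3 = -L²/3 - √(-2 + L)/3)
(g(4) - 123)² = ((-⅓*4² - √(-2 + 4)/3) - 123)² = ((-⅓*16 - √2/3) - 123)² = ((-16/3 - √2/3) - 123)² = (-385/3 - √2/3)²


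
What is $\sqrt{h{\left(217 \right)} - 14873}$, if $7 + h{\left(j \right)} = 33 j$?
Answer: $i \sqrt{7719} \approx 87.858 i$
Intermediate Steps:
$h{\left(j \right)} = -7 + 33 j$
$\sqrt{h{\left(217 \right)} - 14873} = \sqrt{\left(-7 + 33 \cdot 217\right) - 14873} = \sqrt{\left(-7 + 7161\right) - 14873} = \sqrt{7154 - 14873} = \sqrt{-7719} = i \sqrt{7719}$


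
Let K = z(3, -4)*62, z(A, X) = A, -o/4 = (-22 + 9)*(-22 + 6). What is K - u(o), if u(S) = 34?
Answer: 152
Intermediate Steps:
o = -832 (o = -4*(-22 + 9)*(-22 + 6) = -(-52)*(-16) = -4*208 = -832)
K = 186 (K = 3*62 = 186)
K - u(o) = 186 - 1*34 = 186 - 34 = 152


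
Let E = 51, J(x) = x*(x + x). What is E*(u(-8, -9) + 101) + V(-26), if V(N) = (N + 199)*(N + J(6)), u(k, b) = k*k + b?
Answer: 15914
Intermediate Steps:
J(x) = 2*x² (J(x) = x*(2*x) = 2*x²)
u(k, b) = b + k² (u(k, b) = k² + b = b + k²)
V(N) = (72 + N)*(199 + N) (V(N) = (N + 199)*(N + 2*6²) = (199 + N)*(N + 2*36) = (199 + N)*(N + 72) = (199 + N)*(72 + N) = (72 + N)*(199 + N))
E*(u(-8, -9) + 101) + V(-26) = 51*((-9 + (-8)²) + 101) + (14328 + (-26)² + 271*(-26)) = 51*((-9 + 64) + 101) + (14328 + 676 - 7046) = 51*(55 + 101) + 7958 = 51*156 + 7958 = 7956 + 7958 = 15914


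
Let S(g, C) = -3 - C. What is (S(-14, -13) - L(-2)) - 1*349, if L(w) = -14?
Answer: -325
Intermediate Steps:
(S(-14, -13) - L(-2)) - 1*349 = ((-3 - 1*(-13)) - 1*(-14)) - 1*349 = ((-3 + 13) + 14) - 349 = (10 + 14) - 349 = 24 - 349 = -325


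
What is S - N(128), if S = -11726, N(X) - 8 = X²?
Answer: -28118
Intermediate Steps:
N(X) = 8 + X²
S - N(128) = -11726 - (8 + 128²) = -11726 - (8 + 16384) = -11726 - 1*16392 = -11726 - 16392 = -28118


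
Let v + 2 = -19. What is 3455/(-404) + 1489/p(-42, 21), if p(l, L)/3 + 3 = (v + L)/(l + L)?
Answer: -632651/3636 ≈ -174.00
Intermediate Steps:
v = -21 (v = -2 - 19 = -21)
p(l, L) = -9 + 3*(-21 + L)/(L + l) (p(l, L) = -9 + 3*((-21 + L)/(l + L)) = -9 + 3*((-21 + L)/(L + l)) = -9 + 3*(-21 + L)/(L + l))
3455/(-404) + 1489/p(-42, 21) = 3455/(-404) + 1489/((3*(-21 - 3*(-42) - 2*21)/(21 - 42))) = 3455*(-1/404) + 1489/((3*(-21 + 126 - 42)/(-21))) = -3455/404 + 1489/((3*(-1/21)*63)) = -3455/404 + 1489/(-9) = -3455/404 + 1489*(-⅑) = -3455/404 - 1489/9 = -632651/3636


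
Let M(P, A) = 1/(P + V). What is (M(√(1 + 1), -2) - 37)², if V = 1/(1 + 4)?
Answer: 3306374/2401 - 90900*√2/2401 ≈ 1323.5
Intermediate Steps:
V = ⅕ (V = 1/5 = ⅕ ≈ 0.20000)
M(P, A) = 1/(⅕ + P) (M(P, A) = 1/(P + ⅕) = 1/(⅕ + P))
(M(√(1 + 1), -2) - 37)² = (5/(1 + 5*√(1 + 1)) - 37)² = (5/(1 + 5*√2) - 37)² = (-37 + 5/(1 + 5*√2))²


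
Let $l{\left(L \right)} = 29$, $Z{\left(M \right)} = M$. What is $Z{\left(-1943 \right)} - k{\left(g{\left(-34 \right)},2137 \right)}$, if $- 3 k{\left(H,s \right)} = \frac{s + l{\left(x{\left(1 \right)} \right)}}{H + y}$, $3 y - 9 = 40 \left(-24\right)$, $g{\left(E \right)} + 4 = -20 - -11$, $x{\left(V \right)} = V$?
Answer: $- \frac{320956}{165} \approx -1945.2$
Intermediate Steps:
$g{\left(E \right)} = -13$ ($g{\left(E \right)} = -4 - 9 = -13$)
$y = -317$ ($y = 3 + \frac{40 \left(-24\right)}{3} = 3 + \frac{1}{3} \left(-960\right) = 3 - 320 = -317$)
$k{\left(H,s \right)} = - \frac{29 + s}{3 \left(-317 + H\right)}$ ($k{\left(H,s \right)} = - \frac{\left(s + 29\right) \frac{1}{H - 317}}{3} = - \frac{\left(29 + s\right) \frac{1}{-317 + H}}{3} = - \frac{\frac{1}{-317 + H} \left(29 + s\right)}{3} = - \frac{29 + s}{3 \left(-317 + H\right)}$)
$Z{\left(-1943 \right)} - k{\left(g{\left(-34 \right)},2137 \right)} = -1943 - \frac{-29 - 2137}{3 \left(-317 - 13\right)} = -1943 - \frac{-29 - 2137}{3 \left(-330\right)} = -1943 - \frac{1}{3} \left(- \frac{1}{330}\right) \left(-2166\right) = -1943 - \frac{361}{165} = - \frac{320956}{165}$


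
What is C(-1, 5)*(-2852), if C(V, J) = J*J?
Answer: -71300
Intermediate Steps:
C(V, J) = J**2
C(-1, 5)*(-2852) = 5**2*(-2852) = 25*(-2852) = -71300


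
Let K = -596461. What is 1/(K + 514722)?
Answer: -1/81739 ≈ -1.2234e-5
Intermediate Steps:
1/(K + 514722) = 1/(-596461 + 514722) = 1/(-81739) = -1/81739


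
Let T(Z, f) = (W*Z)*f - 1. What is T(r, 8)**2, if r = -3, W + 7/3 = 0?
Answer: 3025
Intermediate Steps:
W = -7/3 (W = -7/3 + 0 = -7/3 ≈ -2.3333)
T(Z, f) = -1 - 7*Z*f/3 (T(Z, f) = (-7*Z/3)*f - 1 = -7*Z*f/3 - 1 = -1 - 7*Z*f/3)
T(r, 8)**2 = (-1 - 7/3*(-3)*8)**2 = (-1 + 56)**2 = 55**2 = 3025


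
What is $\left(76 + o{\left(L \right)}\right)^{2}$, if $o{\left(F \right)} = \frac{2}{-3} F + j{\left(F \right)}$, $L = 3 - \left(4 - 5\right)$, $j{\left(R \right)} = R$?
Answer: $\frac{53824}{9} \approx 5980.4$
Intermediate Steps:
$L = 4$ ($L = 3 - -1 = 3 + 1 = 4$)
$o{\left(F \right)} = \frac{F}{3}$ ($o{\left(F \right)} = \frac{2}{-3} F + F = 2 \left(- \frac{1}{3}\right) F + F = - \frac{2 F}{3} + F = \frac{F}{3}$)
$\left(76 + o{\left(L \right)}\right)^{2} = \left(76 + \frac{1}{3} \cdot 4\right)^{2} = \left(76 + \frac{4}{3}\right)^{2} = \left(\frac{232}{3}\right)^{2} = \frac{53824}{9}$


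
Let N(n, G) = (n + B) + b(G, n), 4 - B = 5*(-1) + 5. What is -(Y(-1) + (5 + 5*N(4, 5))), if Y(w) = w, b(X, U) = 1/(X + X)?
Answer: -89/2 ≈ -44.500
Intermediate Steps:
b(X, U) = 1/(2*X)
B = 4 (B = 4 - (5*(-1) + 5) = 4 - (-5 + 5) = 4 - 1*0 = 4 + 0 = 4)
N(n, G) = 4 + n + 1/(2*G) (N(n, G) = (n + 4) + 1/(2*G) = (4 + n) + 1/(2*G) = 4 + n + 1/(2*G))
-(Y(-1) + (5 + 5*N(4, 5))) = -(-1 + (5 + 5*(4 + 4 + (1/2)/5))) = -(-1 + (5 + 5*(4 + 4 + (1/2)*(1/5)))) = -(-1 + (5 + 5*(4 + 4 + 1/10))) = -(-1 + (5 + 5*(81/10))) = -(-1 + (5 + 81/2)) = -(-1 + 91/2) = -1*89/2 = -89/2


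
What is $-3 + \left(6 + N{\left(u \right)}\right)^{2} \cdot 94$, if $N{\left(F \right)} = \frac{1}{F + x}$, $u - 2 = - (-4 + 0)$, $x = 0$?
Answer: $\frac{64289}{18} \approx 3571.6$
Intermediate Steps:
$u = 6$ ($u = 2 - \left(-4 + 0\right) = 2 - -4 = 2 + 4 = 6$)
$N{\left(F \right)} = \frac{1}{F}$ ($N{\left(F \right)} = \frac{1}{F + 0} = \frac{1}{F}$)
$-3 + \left(6 + N{\left(u \right)}\right)^{2} \cdot 94 = -3 + \left(6 + \frac{1}{6}\right)^{2} \cdot 94 = -3 + \left(\frac{37}{6}\right)^{2} \cdot 94 = -3 + \frac{1369}{36} \cdot 94 = -3 + \frac{64343}{18} = \frac{64289}{18}$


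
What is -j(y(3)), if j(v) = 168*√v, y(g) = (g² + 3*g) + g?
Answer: -168*√21 ≈ -769.87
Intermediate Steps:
y(g) = g² + 4*g
-j(y(3)) = -168*√(3*(4 + 3)) = -168*√(3*7) = -168*√21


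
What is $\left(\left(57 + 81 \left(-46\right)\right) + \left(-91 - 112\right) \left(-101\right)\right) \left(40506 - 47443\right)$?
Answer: $-116777458$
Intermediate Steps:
$\left(\left(57 + 81 \left(-46\right)\right) + \left(-91 - 112\right) \left(-101\right)\right) \left(40506 - 47443\right) = \left(\left(57 - 3726\right) - -20503\right) \left(-6937\right) = \left(-3669 + 20503\right) \left(-6937\right) = 16834 \left(-6937\right) = -116777458$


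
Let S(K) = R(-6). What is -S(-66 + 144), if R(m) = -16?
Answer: 16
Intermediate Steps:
S(K) = -16
-S(-66 + 144) = -1*(-16) = 16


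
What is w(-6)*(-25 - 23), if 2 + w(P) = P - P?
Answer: 96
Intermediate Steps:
w(P) = -2 (w(P) = -2 + (P - P) = -2 + 0 = -2)
w(-6)*(-25 - 23) = -2*(-25 - 23) = -2*(-48) = 96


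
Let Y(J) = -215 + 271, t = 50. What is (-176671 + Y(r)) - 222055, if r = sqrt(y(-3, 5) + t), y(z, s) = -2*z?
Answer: -398670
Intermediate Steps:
r = 2*sqrt(14) (r = sqrt(-2*(-3) + 50) = sqrt(6 + 50) = sqrt(56) = 2*sqrt(14) ≈ 7.4833)
Y(J) = 56
(-176671 + Y(r)) - 222055 = (-176671 + 56) - 222055 = -176615 - 222055 = -398670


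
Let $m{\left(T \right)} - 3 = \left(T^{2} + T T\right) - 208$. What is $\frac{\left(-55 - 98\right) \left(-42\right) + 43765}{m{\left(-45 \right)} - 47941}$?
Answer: $- \frac{947}{832} \approx -1.1382$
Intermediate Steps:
$m{\left(T \right)} = -205 + 2 T^{2}$ ($m{\left(T \right)} = 3 - \left(208 - T^{2} - T T\right) = 3 + \left(\left(T^{2} + T^{2}\right) - 208\right) = 3 + \left(2 T^{2} - 208\right) = 3 + \left(-208 + 2 T^{2}\right) = -205 + 2 T^{2}$)
$\frac{\left(-55 - 98\right) \left(-42\right) + 43765}{m{\left(-45 \right)} - 47941} = \frac{\left(-55 - 98\right) \left(-42\right) + 43765}{\left(-205 + 2 \left(-45\right)^{2}\right) - 47941} = \frac{\left(-153\right) \left(-42\right) + 43765}{\left(-205 + 2 \cdot 2025\right) - 47941} = \frac{6426 + 43765}{\left(-205 + 4050\right) - 47941} = \frac{50191}{3845 - 47941} = \frac{50191}{-44096} = 50191 \left(- \frac{1}{44096}\right) = - \frac{947}{832}$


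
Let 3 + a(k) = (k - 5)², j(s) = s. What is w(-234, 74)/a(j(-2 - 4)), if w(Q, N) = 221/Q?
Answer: -17/2124 ≈ -0.0080038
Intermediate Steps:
a(k) = -3 + (-5 + k)² (a(k) = -3 + (k - 5)² = -3 + (-5 + k)²)
w(-234, 74)/a(j(-2 - 4)) = (221/(-234))/(-3 + (-5 + (-2 - 4))²) = (221*(-1/234))/(-3 + (-5 - 6)²) = -17/(18*(-3 + (-11)²)) = -17/(18*(-3 + 121)) = -17/18/118 = -17/18*1/118 = -17/2124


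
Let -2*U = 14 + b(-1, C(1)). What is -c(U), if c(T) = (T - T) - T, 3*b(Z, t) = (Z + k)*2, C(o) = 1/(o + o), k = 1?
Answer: -7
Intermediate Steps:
C(o) = 1/(2*o)
b(Z, t) = ⅔ + 2*Z/3 (b(Z, t) = ((Z + 1)*2)/3 = ((1 + Z)*2)/3 = (2 + 2*Z)/3 = ⅔ + 2*Z/3)
U = -7 (U = -(14 + (⅔ + (⅔)*(-1)))/2 = -(14 + (⅔ - ⅔))/2 = -(14 + 0)/2 = -½*14 = -7)
c(T) = -T (c(T) = 0 - T = -T)
-c(U) = -(-1)*(-7) = -1*7 = -7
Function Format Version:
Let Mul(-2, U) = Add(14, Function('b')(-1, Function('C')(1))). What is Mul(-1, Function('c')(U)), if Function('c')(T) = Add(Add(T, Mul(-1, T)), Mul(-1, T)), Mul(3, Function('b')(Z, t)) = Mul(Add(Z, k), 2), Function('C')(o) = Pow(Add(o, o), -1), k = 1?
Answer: -7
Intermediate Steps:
Function('C')(o) = Mul(Rational(1, 2), Pow(o, -1)) (Function('C')(o) = Pow(Mul(2, o), -1) = Mul(Rational(1, 2), Pow(o, -1)))
Function('b')(Z, t) = Add(Rational(2, 3), Mul(Rational(2, 3), Z)) (Function('b')(Z, t) = Mul(Rational(1, 3), Mul(Add(Z, 1), 2)) = Mul(Rational(1, 3), Mul(Add(1, Z), 2)) = Mul(Rational(1, 3), Add(2, Mul(2, Z))) = Add(Rational(2, 3), Mul(Rational(2, 3), Z)))
U = -7 (U = Mul(Rational(-1, 2), Add(14, Add(Rational(2, 3), Mul(Rational(2, 3), -1)))) = Mul(Rational(-1, 2), Add(14, Add(Rational(2, 3), Rational(-2, 3)))) = Mul(Rational(-1, 2), Add(14, 0)) = Mul(Rational(-1, 2), 14) = -7)
Function('c')(T) = Mul(-1, T) (Function('c')(T) = Add(0, Mul(-1, T)) = Mul(-1, T))
Mul(-1, Function('c')(U)) = Mul(-1, Mul(-1, -7)) = Mul(-1, 7) = -7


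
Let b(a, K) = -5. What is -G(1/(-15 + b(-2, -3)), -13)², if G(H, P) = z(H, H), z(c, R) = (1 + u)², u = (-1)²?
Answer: -16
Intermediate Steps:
u = 1
z(c, R) = 4 (z(c, R) = (1 + 1)² = 2² = 4)
G(H, P) = 4
-G(1/(-15 + b(-2, -3)), -13)² = -1*4² = -1*16 = -16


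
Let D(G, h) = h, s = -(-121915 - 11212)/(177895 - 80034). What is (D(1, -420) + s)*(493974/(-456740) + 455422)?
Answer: -4260906612274354429/22348516570 ≈ -1.9066e+8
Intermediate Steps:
s = 133127/97861 (s = -(-133127)/97861 = -1*(-133127/97861) = 133127/97861 ≈ 1.3604)
(D(1, -420) + s)*(493974/(-456740) + 455422) = (-420 + 133127/97861)*(493974/(-456740) + 455422) = -40968493*(493974*(-1/456740) + 455422)/97861 = -40968493*(-246987/228370 + 455422)/97861 = -40968493/97861*104004475153/228370 = -4260906612274354429/22348516570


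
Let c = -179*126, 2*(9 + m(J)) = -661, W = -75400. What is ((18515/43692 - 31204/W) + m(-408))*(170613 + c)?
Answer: -237337200100653/4733300 ≈ -5.0142e+7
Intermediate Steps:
m(J) = -679/2 (m(J) = -9 + (½)*(-661) = -9 - 661/2 = -679/2)
c = -22554
((18515/43692 - 31204/W) + m(-408))*(170613 + c) = ((18515/43692 - 31204/(-75400)) - 679/2)*(170613 - 22554) = ((18515*(1/43692) - 31204*(-1/75400)) - 679/2)*148059 = ((18515/43692 + 269/650) - 679/2)*148059 = (11893949/14199900 - 679/2)*148059 = -4808972101/14199900*148059 = -237337200100653/4733300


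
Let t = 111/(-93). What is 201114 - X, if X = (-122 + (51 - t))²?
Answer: 188587658/961 ≈ 1.9624e+5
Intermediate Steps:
t = -37/31 (t = 111*(-1/93) = -37/31 ≈ -1.1935)
X = 4682896/961 (X = (-122 + (51 - 1*(-37/31)))² = (-122 + (51 + 37/31))² = (-122 + 1618/31)² = (-2164/31)² = 4682896/961 ≈ 4872.9)
201114 - X = 201114 - 1*4682896/961 = 201114 - 4682896/961 = 188587658/961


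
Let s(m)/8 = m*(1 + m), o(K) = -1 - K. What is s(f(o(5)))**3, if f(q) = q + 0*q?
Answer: 13824000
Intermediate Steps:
f(q) = q (f(q) = q + 0 = q)
s(m) = 8*m*(1 + m) (s(m) = 8*(m*(1 + m)) = 8*m*(1 + m))
s(f(o(5)))**3 = (8*(-1 - 1*5)*(1 + (-1 - 1*5)))**3 = (8*(-1 - 5)*(1 + (-1 - 5)))**3 = (8*(-6)*(1 - 6))**3 = (8*(-6)*(-5))**3 = 240**3 = 13824000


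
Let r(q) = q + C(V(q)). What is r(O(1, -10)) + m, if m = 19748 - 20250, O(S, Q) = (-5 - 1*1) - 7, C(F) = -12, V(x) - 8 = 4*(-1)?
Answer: -527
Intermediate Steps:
V(x) = 4 (V(x) = 8 + 4*(-1) = 8 - 4 = 4)
O(S, Q) = -13 (O(S, Q) = (-5 - 1) - 7 = -6 - 7 = -13)
m = -502
r(q) = -12 + q (r(q) = q - 12 = -12 + q)
r(O(1, -10)) + m = (-12 - 13) - 502 = -25 - 502 = -527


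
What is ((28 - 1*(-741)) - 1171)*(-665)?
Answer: 267330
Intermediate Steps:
((28 - 1*(-741)) - 1171)*(-665) = ((28 + 741) - 1171)*(-665) = (769 - 1171)*(-665) = -402*(-665) = 267330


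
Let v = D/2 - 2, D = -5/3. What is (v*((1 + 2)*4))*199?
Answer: -6766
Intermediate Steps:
D = -5/3 (D = -5*1/3 = -5/3 ≈ -1.6667)
v = -17/6 (v = -5/3/2 - 2 = (1/2)*(-5/3) - 2 = -5/6 - 2 = -17/6 ≈ -2.8333)
(v*((1 + 2)*4))*199 = -17*(1 + 2)*4/6*199 = -17*4/2*199 = -17/6*12*199 = -34*199 = -6766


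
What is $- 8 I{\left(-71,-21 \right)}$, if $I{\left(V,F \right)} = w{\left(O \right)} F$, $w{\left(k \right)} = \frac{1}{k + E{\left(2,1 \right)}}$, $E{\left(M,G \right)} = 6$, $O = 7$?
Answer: $\frac{168}{13} \approx 12.923$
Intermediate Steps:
$w{\left(k \right)} = \frac{1}{6 + k}$ ($w{\left(k \right)} = \frac{1}{k + 6} = \frac{1}{6 + k}$)
$I{\left(V,F \right)} = \frac{F}{13}$ ($I{\left(V,F \right)} = \frac{F}{6 + 7} = \frac{F}{13}$)
$- 8 I{\left(-71,-21 \right)} = - 8 \cdot \frac{1}{13} \left(-21\right) = \left(-8\right) \left(- \frac{21}{13}\right) = \frac{168}{13}$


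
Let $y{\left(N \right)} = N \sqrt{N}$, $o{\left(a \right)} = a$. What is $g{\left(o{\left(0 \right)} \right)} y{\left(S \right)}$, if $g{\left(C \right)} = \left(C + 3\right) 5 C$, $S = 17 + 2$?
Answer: $0$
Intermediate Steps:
$S = 19$
$y{\left(N \right)} = N^{\frac{3}{2}}$
$g{\left(C \right)} = C \left(15 + 5 C\right)$ ($g{\left(C \right)} = \left(3 + C\right) 5 C = \left(15 + 5 C\right) C = C \left(15 + 5 C\right)$)
$g{\left(o{\left(0 \right)} \right)} y{\left(S \right)} = 5 \cdot 0 \left(3 + 0\right) 19^{\frac{3}{2}} = 5 \cdot 0 \cdot 3 \cdot 19 \sqrt{19} = 0 \cdot 19 \sqrt{19} = 0$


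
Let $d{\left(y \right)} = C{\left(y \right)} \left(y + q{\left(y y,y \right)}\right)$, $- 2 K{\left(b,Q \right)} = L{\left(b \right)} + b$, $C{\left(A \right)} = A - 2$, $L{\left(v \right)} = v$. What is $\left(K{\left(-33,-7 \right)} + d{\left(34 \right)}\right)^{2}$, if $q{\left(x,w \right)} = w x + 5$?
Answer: $1585103662081$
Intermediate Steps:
$q{\left(x,w \right)} = 5 + w x$
$C{\left(A \right)} = -2 + A$
$K{\left(b,Q \right)} = - b$ ($K{\left(b,Q \right)} = - \frac{b + b}{2} = - \frac{2 b}{2} = - b$)
$d{\left(y \right)} = \left(-2 + y\right) \left(5 + y + y^{3}\right)$ ($d{\left(y \right)} = \left(-2 + y\right) \left(y + \left(5 + y y y\right)\right) = \left(-2 + y\right) \left(y + \left(5 + y y^{2}\right)\right) = \left(-2 + y\right) \left(y + \left(5 + y^{3}\right)\right) = \left(-2 + y\right) \left(5 + y + y^{3}\right)$)
$\left(K{\left(-33,-7 \right)} + d{\left(34 \right)}\right)^{2} = \left(\left(-1\right) \left(-33\right) + \left(-2 + 34\right) \left(5 + 34 + 34^{3}\right)\right)^{2} = \left(33 + 32 \left(5 + 34 + 39304\right)\right)^{2} = \left(33 + 32 \cdot 39343\right)^{2} = \left(33 + 1258976\right)^{2} = 1259009^{2} = 1585103662081$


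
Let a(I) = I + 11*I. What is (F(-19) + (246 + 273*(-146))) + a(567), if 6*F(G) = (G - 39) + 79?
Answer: -65609/2 ≈ -32805.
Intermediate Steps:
F(G) = 20/3 + G/6 (F(G) = ((G - 39) + 79)/6 = ((-39 + G) + 79)/6 = (40 + G)/6 = 20/3 + G/6)
a(I) = 12*I
(F(-19) + (246 + 273*(-146))) + a(567) = ((20/3 + (⅙)*(-19)) + (246 + 273*(-146))) + 12*567 = ((20/3 - 19/6) + (246 - 39858)) + 6804 = (7/2 - 39612) + 6804 = -79217/2 + 6804 = -65609/2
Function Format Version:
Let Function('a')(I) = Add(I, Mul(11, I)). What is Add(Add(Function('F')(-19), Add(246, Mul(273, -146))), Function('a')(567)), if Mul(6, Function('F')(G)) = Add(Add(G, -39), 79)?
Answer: Rational(-65609, 2) ≈ -32805.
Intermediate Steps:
Function('F')(G) = Add(Rational(20, 3), Mul(Rational(1, 6), G)) (Function('F')(G) = Mul(Rational(1, 6), Add(Add(G, -39), 79)) = Mul(Rational(1, 6), Add(Add(-39, G), 79)) = Mul(Rational(1, 6), Add(40, G)) = Add(Rational(20, 3), Mul(Rational(1, 6), G)))
Function('a')(I) = Mul(12, I)
Add(Add(Function('F')(-19), Add(246, Mul(273, -146))), Function('a')(567)) = Add(Add(Add(Rational(20, 3), Mul(Rational(1, 6), -19)), Add(246, Mul(273, -146))), Mul(12, 567)) = Add(Add(Add(Rational(20, 3), Rational(-19, 6)), Add(246, -39858)), 6804) = Add(Add(Rational(7, 2), -39612), 6804) = Add(Rational(-79217, 2), 6804) = Rational(-65609, 2)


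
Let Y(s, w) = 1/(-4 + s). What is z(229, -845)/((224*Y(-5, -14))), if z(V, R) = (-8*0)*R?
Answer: 0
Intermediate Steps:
z(V, R) = 0 (z(V, R) = 0*R = 0)
z(229, -845)/((224*Y(-5, -14))) = 0/((224/(-4 - 5))) = 0/((224/(-9))) = 0/((224*(-⅑))) = 0/(-224/9) = 0*(-9/224) = 0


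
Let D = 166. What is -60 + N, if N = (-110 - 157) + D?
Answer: -161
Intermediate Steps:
N = -101 (N = (-110 - 157) + 166 = -267 + 166 = -101)
-60 + N = -60 - 101 = -161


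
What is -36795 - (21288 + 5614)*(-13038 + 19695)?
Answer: -179123409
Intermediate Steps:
-36795 - (21288 + 5614)*(-13038 + 19695) = -36795 - 26902*6657 = -36795 - 1*179086614 = -36795 - 179086614 = -179123409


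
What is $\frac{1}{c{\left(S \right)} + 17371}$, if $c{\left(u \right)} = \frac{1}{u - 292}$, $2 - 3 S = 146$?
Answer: $\frac{340}{5906139} \approx 5.7567 \cdot 10^{-5}$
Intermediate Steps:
$S = -48$ ($S = \frac{2}{3} - \frac{146}{3} = -48$)
$c{\left(u \right)} = \frac{1}{-292 + u}$
$\frac{1}{c{\left(S \right)} + 17371} = \frac{1}{\frac{1}{-292 - 48} + 17371} = \frac{1}{\frac{1}{-340} + 17371} = \frac{1}{- \frac{1}{340} + 17371} = \frac{1}{\frac{5906139}{340}} = \frac{340}{5906139}$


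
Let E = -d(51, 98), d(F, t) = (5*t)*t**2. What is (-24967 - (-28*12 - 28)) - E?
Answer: 4681357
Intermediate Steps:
d(F, t) = 5*t**3
E = -4705960 (E = -5*98**3 = -5*941192 = -1*4705960 = -4705960)
(-24967 - (-28*12 - 28)) - E = (-24967 - (-28*12 - 28)) - 1*(-4705960) = (-24967 - (-336 - 28)) + 4705960 = (-24967 - 1*(-364)) + 4705960 = (-24967 + 364) + 4705960 = -24603 + 4705960 = 4681357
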